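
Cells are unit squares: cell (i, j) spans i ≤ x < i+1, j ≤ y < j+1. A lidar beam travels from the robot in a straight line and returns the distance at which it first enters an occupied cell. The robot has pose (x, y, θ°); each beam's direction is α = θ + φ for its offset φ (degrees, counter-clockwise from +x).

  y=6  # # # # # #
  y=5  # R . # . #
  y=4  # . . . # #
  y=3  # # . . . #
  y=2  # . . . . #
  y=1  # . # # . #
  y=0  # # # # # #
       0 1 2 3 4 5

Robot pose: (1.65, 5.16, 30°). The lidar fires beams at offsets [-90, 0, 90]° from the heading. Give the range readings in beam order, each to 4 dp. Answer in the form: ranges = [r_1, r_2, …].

beam 1: φ=-90°, α=300°
  direction (0.5000, -0.8660); cell (1,5); t to first gridline: x 0.7000, y 0.1848 (then +2.0000 / +1.1547)
    (1,4) via y @ 0.1848
    (2,4) via x @ 0.7000
    (2,3) via y @ 1.3395
    (2,2) via y @ 2.4942
    (3,2) via x @ 2.7000
    (3,1) via y @ 3.6489  # hit
  → r_1 = 3.6489
beam 2: φ=0°, α=30°
  direction (0.8660, 0.5000); cell (1,5); t to first gridline: x 0.4041, y 1.6800 (then +1.1547 / +2.0000)
    (2,5) via x @ 0.4041
    (3,5) via x @ 1.5588  # hit
  → r_2 = 1.5588
beam 3: φ=90°, α=120°
  direction (-0.5000, 0.8660); cell (1,5); t to first gridline: x 1.3000, y 0.9699 (then +2.0000 / +1.1547)
    (1,6) via y @ 0.9699  # hit
  → r_3 = 0.9699

ranges = [3.6489, 1.5588, 0.9699]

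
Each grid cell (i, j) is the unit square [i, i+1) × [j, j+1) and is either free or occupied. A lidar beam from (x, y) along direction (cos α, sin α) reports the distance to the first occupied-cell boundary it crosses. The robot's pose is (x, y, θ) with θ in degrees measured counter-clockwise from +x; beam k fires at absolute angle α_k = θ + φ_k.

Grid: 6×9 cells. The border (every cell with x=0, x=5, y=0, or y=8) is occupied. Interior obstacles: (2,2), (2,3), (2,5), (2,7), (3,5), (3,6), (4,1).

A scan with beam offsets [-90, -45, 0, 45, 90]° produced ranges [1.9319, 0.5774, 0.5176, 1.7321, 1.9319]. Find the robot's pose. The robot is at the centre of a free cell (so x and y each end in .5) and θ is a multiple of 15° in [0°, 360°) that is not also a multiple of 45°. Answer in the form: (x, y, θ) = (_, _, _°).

(x, y, θ) = (1.5, 5.5, 15°)

The pose lattice has 21·16 = 336 candidates. Test each by forward raycasting.
  (4.5, 7.5, 195°): beam 1 = 0.5176 ≠ 1.9319 ✗
  (3.5, 7.5, 105°): beam 1 = 1.5529 ≠ 1.9319 ✗
  (2.5, 4.5, 345°): beam 1 = 0.5176 ≠ 1.9319 ✗
  (1.5, 6.5, 345°): beam 2 = 1.0000 ≠ 0.5774 ✗
  …
  (1.5, 5.5, 15°): r_1=1.9319, r_2=0.5774, r_3=0.5176, r_4=1.7321, r_5=1.9319 — all match ✓
Only this pose fits every beam.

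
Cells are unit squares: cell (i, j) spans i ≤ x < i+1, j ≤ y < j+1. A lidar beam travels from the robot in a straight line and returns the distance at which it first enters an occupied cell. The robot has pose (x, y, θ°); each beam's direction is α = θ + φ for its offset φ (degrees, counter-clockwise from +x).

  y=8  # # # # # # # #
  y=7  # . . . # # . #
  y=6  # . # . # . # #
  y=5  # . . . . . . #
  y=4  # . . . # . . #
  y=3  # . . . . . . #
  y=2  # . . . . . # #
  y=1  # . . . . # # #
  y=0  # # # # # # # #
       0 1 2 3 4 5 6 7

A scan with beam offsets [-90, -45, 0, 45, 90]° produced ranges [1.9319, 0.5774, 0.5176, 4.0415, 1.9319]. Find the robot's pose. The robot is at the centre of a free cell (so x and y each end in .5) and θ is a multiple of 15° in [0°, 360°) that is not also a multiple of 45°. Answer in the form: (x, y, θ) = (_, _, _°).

(x, y, θ) = (5.5, 4.5, 195°)

The pose lattice has 33·16 = 528 candidates. Test each by forward raycasting.
  (2.5, 5.5, 300°): beam 1 = 1.7321 ≠ 1.9319 ✗
  (5.5, 6.5, 105°): beam 1 = 0.5176 ≠ 1.9319 ✗
  (3.5, 2.5, 120°): beam 1 = 4.0415 ≠ 1.9319 ✗
  (6.5, 5.5, 210°): beam 1 = 0.5774 ≠ 1.9319 ✗
  (1.5, 3.5, 120°): beam 1 = 2.8868 ≠ 1.9319 ✗
  …
  (5.5, 4.5, 195°): r_1=1.9319, r_2=0.5774, r_3=0.5176, r_4=4.0415, r_5=1.9319 — all match ✓
No second candidate reproduces the full scan.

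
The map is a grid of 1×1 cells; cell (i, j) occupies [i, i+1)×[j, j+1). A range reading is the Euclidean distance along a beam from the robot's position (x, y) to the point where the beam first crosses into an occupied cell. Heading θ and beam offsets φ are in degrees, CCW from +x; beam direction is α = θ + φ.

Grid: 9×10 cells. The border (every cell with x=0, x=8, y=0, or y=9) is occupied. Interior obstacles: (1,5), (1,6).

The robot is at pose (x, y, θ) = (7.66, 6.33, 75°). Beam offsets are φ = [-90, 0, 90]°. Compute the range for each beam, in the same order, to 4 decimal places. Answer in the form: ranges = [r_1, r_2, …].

beam 1: φ=-90°, α=345°
  cosα=0.9659 sinα=-0.2588 | (7,6) | tMaxX 0.3520 tMaxY 1.2750 | tΔX 1.0353 tΔY 3.8637
    t=0.3520 [x] (8,6) — stop
  → r_1 = 0.3520
beam 2: φ=0°, α=75°
  cosα=0.2588 sinα=0.9659 | (7,6) | tMaxX 1.3137 tMaxY 0.6936 | tΔX 3.8637 tΔY 1.0353
    t=0.6936 [y] (7,7)
    t=1.3137 [x] (8,7) — stop
  → r_2 = 1.3137
beam 3: φ=90°, α=165°
  cosα=-0.9659 sinα=0.2588 | (7,6) | tMaxX 0.6833 tMaxY 2.5887 | tΔX 1.0353 tΔY 3.8637
    t=0.6833 [x] (6,6)
    t=1.7186 [x] (5,6)
    t=2.5887 [y] (5,7)
    t=2.7538 [x] (4,7)
    t=3.7891 [x] (3,7)
    t=4.8244 [x] (2,7)
    t=5.8597 [x] (1,7)
    t=6.4524 [y] (1,8)
    t=6.8949 [x] (0,8) — stop
  → r_3 = 6.8949

ranges = [0.3520, 1.3137, 6.8949]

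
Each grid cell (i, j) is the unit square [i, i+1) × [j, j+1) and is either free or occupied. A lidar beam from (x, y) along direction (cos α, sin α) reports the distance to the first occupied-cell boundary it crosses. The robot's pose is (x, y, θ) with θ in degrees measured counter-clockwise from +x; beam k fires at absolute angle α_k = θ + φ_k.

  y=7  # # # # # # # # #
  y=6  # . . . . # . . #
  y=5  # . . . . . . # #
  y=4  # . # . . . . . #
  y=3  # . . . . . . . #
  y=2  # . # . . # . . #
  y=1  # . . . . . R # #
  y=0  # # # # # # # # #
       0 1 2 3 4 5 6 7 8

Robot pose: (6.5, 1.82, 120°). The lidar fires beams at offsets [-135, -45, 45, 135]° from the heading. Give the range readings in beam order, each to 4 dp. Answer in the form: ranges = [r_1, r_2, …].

beam 1: φ=-135°, α=345°
  direction (0.9659, -0.2588); cell (6,1); t to first gridline: x 0.5176, y 3.1682 (then +1.0353 / +3.8637)
    (7,1) via x @ 0.5176  # hit
  → r_1 = 0.5176
beam 2: φ=-45°, α=75°
  direction (0.2588, 0.9659); cell (6,1); t to first gridline: x 1.9319, y 0.1863 (then +3.8637 / +1.0353)
    (6,2) via y @ 0.1863
    (6,3) via y @ 1.2216
    (7,3) via x @ 1.9319
    (7,4) via y @ 2.2569
    (7,5) via y @ 3.2922  # hit
  → r_2 = 3.2922
beam 3: φ=45°, α=165°
  direction (-0.9659, 0.2588); cell (6,1); t to first gridline: x 0.5176, y 0.6955 (then +1.0353 / +3.8637)
    (5,1) via x @ 0.5176
    (5,2) via y @ 0.6955  # hit
  → r_3 = 0.6955
beam 4: φ=135°, α=255°
  direction (-0.2588, -0.9659); cell (6,1); t to first gridline: x 1.9319, y 0.8489 (then +3.8637 / +1.0353)
    (6,0) via y @ 0.8489  # hit
  → r_4 = 0.8489

ranges = [0.5176, 3.2922, 0.6955, 0.8489]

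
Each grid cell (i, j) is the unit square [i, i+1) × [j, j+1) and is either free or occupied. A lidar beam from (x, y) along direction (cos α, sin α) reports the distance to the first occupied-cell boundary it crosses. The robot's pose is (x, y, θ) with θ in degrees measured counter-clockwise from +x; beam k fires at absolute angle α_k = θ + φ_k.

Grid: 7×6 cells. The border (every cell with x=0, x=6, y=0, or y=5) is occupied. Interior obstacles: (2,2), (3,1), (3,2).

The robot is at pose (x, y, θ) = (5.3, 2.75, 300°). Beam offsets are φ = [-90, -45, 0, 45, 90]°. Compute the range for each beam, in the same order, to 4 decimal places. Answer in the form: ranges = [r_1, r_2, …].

ranges = [1.5011, 1.8117, 1.4000, 0.7247, 0.8083]

beam 1: φ=-90°, α=210°
  cosα=-0.8660 sinα=-0.5000 | (5,2) | tMaxX 0.3464 tMaxY 1.5000 | tΔX 1.1547 tΔY 2.0000
    t=0.3464 [x] (4,2)
    t=1.5000 [y] (4,1)
    t=1.5011 [x] (3,1) — stop
  → r_1 = 1.5011
beam 2: φ=-45°, α=255°
  cosα=-0.2588 sinα=-0.9659 | (5,2) | tMaxX 1.1591 tMaxY 0.7765 | tΔX 3.8637 tΔY 1.0353
    t=0.7765 [y] (5,1)
    t=1.1591 [x] (4,1)
    t=1.8117 [y] (4,0) — stop
  → r_2 = 1.8117
beam 3: φ=0°, α=300°
  cosα=0.5000 sinα=-0.8660 | (5,2) | tMaxX 1.4000 tMaxY 0.8660 | tΔX 2.0000 tΔY 1.1547
    t=0.8660 [y] (5,1)
    t=1.4000 [x] (6,1) — stop
  → r_3 = 1.4000
beam 4: φ=45°, α=345°
  cosα=0.9659 sinα=-0.2588 | (5,2) | tMaxX 0.7247 tMaxY 2.8978 | tΔX 1.0353 tΔY 3.8637
    t=0.7247 [x] (6,2) — stop
  → r_4 = 0.7247
beam 5: φ=90°, α=30°
  cosα=0.8660 sinα=0.5000 | (5,2) | tMaxX 0.8083 tMaxY 0.5000 | tΔX 1.1547 tΔY 2.0000
    t=0.5000 [y] (5,3)
    t=0.8083 [x] (6,3) — stop
  → r_5 = 0.8083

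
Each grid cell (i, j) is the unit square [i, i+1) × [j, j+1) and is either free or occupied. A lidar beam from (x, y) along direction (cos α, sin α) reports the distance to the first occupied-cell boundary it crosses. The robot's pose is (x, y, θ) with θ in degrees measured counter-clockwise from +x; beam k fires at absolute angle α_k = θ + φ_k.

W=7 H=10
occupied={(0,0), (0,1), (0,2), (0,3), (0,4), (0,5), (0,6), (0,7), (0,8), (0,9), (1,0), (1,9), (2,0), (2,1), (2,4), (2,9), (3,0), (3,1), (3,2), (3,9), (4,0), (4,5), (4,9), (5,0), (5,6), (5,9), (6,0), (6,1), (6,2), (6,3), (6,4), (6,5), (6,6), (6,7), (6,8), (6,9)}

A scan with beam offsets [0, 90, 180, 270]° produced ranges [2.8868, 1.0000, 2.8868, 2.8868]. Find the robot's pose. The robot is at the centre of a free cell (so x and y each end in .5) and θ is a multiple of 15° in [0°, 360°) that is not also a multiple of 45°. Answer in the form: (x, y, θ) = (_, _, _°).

Candidates: 34 free-cell centres × 16 headings = 544 poses. Raycast each; keep the one whose scan matches to 4 dp.
  (5.5, 7.5, 150°): beam 1 = 3.0000 ≠ 2.8868 ✗
  (3.5, 6.5, 15°): beam 1 = 1.5529 ≠ 2.8868 ✗
  (5.5, 1.5, 285°): beam 1 = 0.5176 ≠ 2.8868 ✗
  …
  (3.5, 6.5, 210°): r_1=2.8868, r_2=1.0000, r_3=2.8868, r_4=2.8868 — all match ✓
Unique over the lattice → pose = (3.5, 6.5, 210°).

(x, y, θ) = (3.5, 6.5, 210°)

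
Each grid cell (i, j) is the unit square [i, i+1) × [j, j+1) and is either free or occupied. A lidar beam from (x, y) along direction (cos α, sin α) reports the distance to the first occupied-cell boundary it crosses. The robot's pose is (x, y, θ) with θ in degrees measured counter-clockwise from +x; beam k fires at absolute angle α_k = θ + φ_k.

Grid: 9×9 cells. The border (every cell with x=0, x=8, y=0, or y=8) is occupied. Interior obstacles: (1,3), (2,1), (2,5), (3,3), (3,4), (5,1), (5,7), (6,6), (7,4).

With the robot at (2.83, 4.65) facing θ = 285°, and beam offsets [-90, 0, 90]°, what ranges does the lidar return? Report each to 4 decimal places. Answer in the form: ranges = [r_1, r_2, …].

ranges = [1.8946, 0.6568, 0.1760]

beam 1: φ=-90°, α=195°
  cosα=-0.9659 sinα=-0.2588 | (2,4) | tMaxX 0.8593 tMaxY 2.5114 | tΔX 1.0353 tΔY 3.8637
    t=0.8593 [x] (1,4)
    t=1.8946 [x] (0,4) — stop
  → r_1 = 1.8946
beam 2: φ=0°, α=285°
  cosα=0.2588 sinα=-0.9659 | (2,4) | tMaxX 0.6568 tMaxY 0.6729 | tΔX 3.8637 tΔY 1.0353
    t=0.6568 [x] (3,4) — stop
  → r_2 = 0.6568
beam 3: φ=90°, α=15°
  cosα=0.9659 sinα=0.2588 | (2,4) | tMaxX 0.1760 tMaxY 1.3523 | tΔX 1.0353 tΔY 3.8637
    t=0.1760 [x] (3,4) — stop
  → r_3 = 0.1760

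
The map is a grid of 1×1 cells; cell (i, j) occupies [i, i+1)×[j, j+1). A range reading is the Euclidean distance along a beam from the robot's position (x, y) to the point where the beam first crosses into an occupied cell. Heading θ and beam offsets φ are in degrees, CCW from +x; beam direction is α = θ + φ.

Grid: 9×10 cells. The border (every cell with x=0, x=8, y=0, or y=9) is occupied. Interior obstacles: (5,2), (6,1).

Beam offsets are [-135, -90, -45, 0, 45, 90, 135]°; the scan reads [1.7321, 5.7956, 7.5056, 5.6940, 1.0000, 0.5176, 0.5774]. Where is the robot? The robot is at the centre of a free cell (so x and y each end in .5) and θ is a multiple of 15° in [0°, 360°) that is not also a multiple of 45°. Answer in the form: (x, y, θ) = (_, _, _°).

(x, y, θ) = (7.5, 7.5, 255°)

Enumerate (i+0.5, j+0.5, θ) over the 54 free cells and 16 admissible headings. For each, cast all 7 beams and compare to the given ranges.
  (1.5, 1.5, 210°): beam 1 = 7.7646 ≠ 1.7321 ✗
  (6.5, 4.5, 105°): beam 2 = 1.5529 ≠ 5.7956 ✗
  (6.5, 6.5, 15°): beam 1 = 6.3509 ≠ 1.7321 ✗
  (1.5, 1.5, 150°): beam 1 = 3.6235 ≠ 1.7321 ✗
  (4.5, 6.5, 120°): beam 1 = 3.6235 ≠ 1.7321 ✗
  …
  (7.5, 7.5, 255°): r_1=1.7321, r_2=5.7956, r_3=7.5056, r_4=5.6940, r_5=1.0000, r_6=0.5176, r_7=0.5774 — all match ✓
Only this pose fits every beam.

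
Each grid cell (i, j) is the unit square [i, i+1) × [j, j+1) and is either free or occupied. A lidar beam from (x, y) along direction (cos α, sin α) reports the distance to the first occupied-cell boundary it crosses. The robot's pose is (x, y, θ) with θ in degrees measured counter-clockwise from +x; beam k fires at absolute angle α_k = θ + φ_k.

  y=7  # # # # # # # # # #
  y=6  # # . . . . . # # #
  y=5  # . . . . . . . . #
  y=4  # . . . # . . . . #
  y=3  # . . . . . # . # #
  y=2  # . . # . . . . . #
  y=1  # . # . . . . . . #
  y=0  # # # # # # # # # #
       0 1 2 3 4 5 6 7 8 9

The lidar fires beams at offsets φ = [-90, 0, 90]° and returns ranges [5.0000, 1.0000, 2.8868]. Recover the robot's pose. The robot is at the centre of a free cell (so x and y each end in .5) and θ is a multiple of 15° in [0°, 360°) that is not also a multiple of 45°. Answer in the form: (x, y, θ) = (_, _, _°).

Candidates: 40 free-cell centres × 16 headings = 640 poses. Raycast each; keep the one whose scan matches to 4 dp.
  (4.5, 3.5, 255°): beam 1 = 3.6235 ≠ 5.0000 ✗
  (4.5, 5.5, 240°): beam 1 = 2.8868 ≠ 5.0000 ✗
  (5.5, 3.5, 300°): beam 1 = 1.7321 ≠ 5.0000 ✗
  (8.5, 4.5, 330°): beam 1 = 0.5774 ≠ 5.0000 ✗
  …
  (3.5, 3.5, 60°): r_1=5.0000, r_2=1.0000, r_3=2.8868 — all match ✓
No second candidate reproduces the full scan.

(x, y, θ) = (3.5, 3.5, 60°)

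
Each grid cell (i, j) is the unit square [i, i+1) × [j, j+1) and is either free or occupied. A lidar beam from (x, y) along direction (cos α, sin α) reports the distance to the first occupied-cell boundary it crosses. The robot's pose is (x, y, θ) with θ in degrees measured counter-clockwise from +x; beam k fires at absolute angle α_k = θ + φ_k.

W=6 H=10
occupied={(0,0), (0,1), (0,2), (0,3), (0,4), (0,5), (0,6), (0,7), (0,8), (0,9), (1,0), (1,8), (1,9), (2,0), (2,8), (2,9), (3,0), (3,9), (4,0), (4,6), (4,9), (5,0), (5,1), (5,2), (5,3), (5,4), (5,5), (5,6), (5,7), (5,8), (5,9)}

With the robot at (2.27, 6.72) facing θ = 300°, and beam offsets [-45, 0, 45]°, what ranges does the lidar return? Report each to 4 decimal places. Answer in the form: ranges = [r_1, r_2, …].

beam 1: φ=-45°, α=255°
  direction (-0.2588, -0.9659); cell (2,6); t to first gridline: x 1.0432, y 0.7454 (then +3.8637 / +1.0353)
    (2,5) via y @ 0.7454
    (1,5) via x @ 1.0432
    (1,4) via y @ 1.7807
    (1,3) via y @ 2.8160
    (1,2) via y @ 3.8512
    (1,1) via y @ 4.8865
    (0,1) via x @ 4.9069  # hit
  → r_1 = 4.9069
beam 2: φ=0°, α=300°
  direction (0.5000, -0.8660); cell (2,6); t to first gridline: x 1.4600, y 0.8314 (then +2.0000 / +1.1547)
    (2,5) via y @ 0.8314
    (3,5) via x @ 1.4600
    (3,4) via y @ 1.9861
    (3,3) via y @ 3.1408
    (4,3) via x @ 3.4600
    (4,2) via y @ 4.2955
    (4,1) via y @ 5.4502
    (5,1) via x @ 5.4600  # hit
  → r_2 = 5.4600
beam 3: φ=45°, α=345°
  direction (0.9659, -0.2588); cell (2,6); t to first gridline: x 0.7558, y 2.7819 (then +1.0353 / +3.8637)
    (3,6) via x @ 0.7558
    (4,6) via x @ 1.7910  # hit
  → r_3 = 1.7910

ranges = [4.9069, 5.4600, 1.7910]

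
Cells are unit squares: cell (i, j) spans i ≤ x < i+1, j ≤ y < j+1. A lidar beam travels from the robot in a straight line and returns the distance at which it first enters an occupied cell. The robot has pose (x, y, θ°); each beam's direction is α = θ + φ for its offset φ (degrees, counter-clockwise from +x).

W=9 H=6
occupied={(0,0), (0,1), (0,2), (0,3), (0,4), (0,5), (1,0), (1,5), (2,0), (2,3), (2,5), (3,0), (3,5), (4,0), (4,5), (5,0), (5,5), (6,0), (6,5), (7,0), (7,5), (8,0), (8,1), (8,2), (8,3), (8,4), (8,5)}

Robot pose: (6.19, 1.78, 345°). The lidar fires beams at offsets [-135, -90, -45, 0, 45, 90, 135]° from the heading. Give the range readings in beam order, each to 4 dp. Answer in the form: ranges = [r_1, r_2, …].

beam 1: φ=-135°, α=210°
  direction (-0.8660, -0.5000); cell (6,1); t to first gridline: x 0.2194, y 1.5600 (then +1.1547 / +2.0000)
    (5,1) via x @ 0.2194
    (4,1) via x @ 1.3741
    (4,0) via y @ 1.5600  # hit
  → r_1 = 1.5600
beam 2: φ=-90°, α=255°
  direction (-0.2588, -0.9659); cell (6,1); t to first gridline: x 0.7341, y 0.8075 (then +3.8637 / +1.0353)
    (5,1) via x @ 0.7341
    (5,0) via y @ 0.8075  # hit
  → r_2 = 0.8075
beam 3: φ=-45°, α=300°
  direction (0.5000, -0.8660); cell (6,1); t to first gridline: x 1.6200, y 0.9007 (then +2.0000 / +1.1547)
    (6,0) via y @ 0.9007  # hit
  → r_3 = 0.9007
beam 4: φ=0°, α=345°
  direction (0.9659, -0.2588); cell (6,1); t to first gridline: x 0.8386, y 3.0137 (then +1.0353 / +3.8637)
    (7,1) via x @ 0.8386
    (8,1) via x @ 1.8738  # hit
  → r_4 = 1.8738
beam 5: φ=45°, α=30°
  direction (0.8660, 0.5000); cell (6,1); t to first gridline: x 0.9353, y 0.4400 (then +1.1547 / +2.0000)
    (6,2) via y @ 0.4400
    (7,2) via x @ 0.9353
    (8,2) via x @ 2.0900  # hit
  → r_5 = 2.0900
beam 6: φ=90°, α=75°
  direction (0.2588, 0.9659); cell (6,1); t to first gridline: x 3.1296, y 0.2278 (then +3.8637 / +1.0353)
    (6,2) via y @ 0.2278
    (6,3) via y @ 1.2630
    (6,4) via y @ 2.2983
    (7,4) via x @ 3.1296
    (7,5) via y @ 3.3336  # hit
  → r_6 = 3.3336
beam 7: φ=135°, α=120°
  direction (-0.5000, 0.8660); cell (6,1); t to first gridline: x 0.3800, y 0.2540 (then +2.0000 / +1.1547)
    (6,2) via y @ 0.2540
    (5,2) via x @ 0.3800
    (5,3) via y @ 1.4087
    (4,3) via x @ 2.3800
    (4,4) via y @ 2.5634
    (4,5) via y @ 3.7181  # hit
  → r_7 = 3.7181

ranges = [1.5600, 0.8075, 0.9007, 1.8738, 2.0900, 3.3336, 3.7181]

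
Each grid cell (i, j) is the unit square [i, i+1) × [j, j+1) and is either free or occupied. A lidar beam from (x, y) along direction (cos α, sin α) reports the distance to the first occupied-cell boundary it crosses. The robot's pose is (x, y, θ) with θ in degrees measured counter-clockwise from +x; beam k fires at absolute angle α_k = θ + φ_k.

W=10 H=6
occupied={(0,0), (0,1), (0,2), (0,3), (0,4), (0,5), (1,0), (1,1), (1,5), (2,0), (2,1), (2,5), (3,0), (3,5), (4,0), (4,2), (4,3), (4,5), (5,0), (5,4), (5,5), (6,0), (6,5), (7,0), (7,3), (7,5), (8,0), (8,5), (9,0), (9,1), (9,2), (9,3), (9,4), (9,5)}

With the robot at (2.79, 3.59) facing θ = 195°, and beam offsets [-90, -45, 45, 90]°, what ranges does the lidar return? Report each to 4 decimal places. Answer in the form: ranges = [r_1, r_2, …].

beam 1: φ=-90°, α=105°
  dir = (cos 105°, sin 105°) = (-0.2588, 0.9659); from cell (2,3)
  next x-line at t=3.0523, next y-line at t=0.4245; Δt_x=3.8637, Δt_y=1.0353
    y: enter (2,4) at t=0.4245
    y: enter (2,5) at t=1.4597 ← occupied
  → r_1 = 1.4597
beam 2: φ=-45°, α=150°
  dir = (cos 150°, sin 150°) = (-0.8660, 0.5000); from cell (2,3)
  next x-line at t=0.9122, next y-line at t=0.8200; Δt_x=1.1547, Δt_y=2.0000
    y: enter (2,4) at t=0.8200
    x: enter (1,4) at t=0.9122
    x: enter (0,4) at t=2.0669 ← occupied
  → r_2 = 2.0669
beam 3: φ=45°, α=240°
  dir = (cos 240°, sin 240°) = (-0.5000, -0.8660); from cell (2,3)
  next x-line at t=1.5800, next y-line at t=0.6813; Δt_x=2.0000, Δt_y=1.1547
    y: enter (2,2) at t=0.6813
    x: enter (1,2) at t=1.5800
    y: enter (1,1) at t=1.8360 ← occupied
  → r_3 = 1.8360
beam 4: φ=90°, α=285°
  dir = (cos 285°, sin 285°) = (0.2588, -0.9659); from cell (2,3)
  next x-line at t=0.8114, next y-line at t=0.6108; Δt_x=3.8637, Δt_y=1.0353
    y: enter (2,2) at t=0.6108
    x: enter (3,2) at t=0.8114
    y: enter (3,1) at t=1.6461
    y: enter (3,0) at t=2.6814 ← occupied
  → r_4 = 2.6814

ranges = [1.4597, 2.0669, 1.8360, 2.6814]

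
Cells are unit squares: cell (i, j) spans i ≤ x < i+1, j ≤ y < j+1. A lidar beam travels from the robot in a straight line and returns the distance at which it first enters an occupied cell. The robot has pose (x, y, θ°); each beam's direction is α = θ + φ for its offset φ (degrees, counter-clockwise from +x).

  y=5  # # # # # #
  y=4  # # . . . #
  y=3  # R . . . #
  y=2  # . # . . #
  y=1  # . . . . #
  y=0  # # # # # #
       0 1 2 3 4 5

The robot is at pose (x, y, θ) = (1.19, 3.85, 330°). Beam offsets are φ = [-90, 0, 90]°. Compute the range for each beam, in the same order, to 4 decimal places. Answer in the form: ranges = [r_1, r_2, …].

ranges = [0.3800, 1.7000, 0.1732]

beam 1: φ=-90°, α=240°
  direction (-0.5000, -0.8660); cell (1,3); t to first gridline: x 0.3800, y 0.9815 (then +2.0000 / +1.1547)
    (0,3) via x @ 0.3800  # hit
  → r_1 = 0.3800
beam 2: φ=0°, α=330°
  direction (0.8660, -0.5000); cell (1,3); t to first gridline: x 0.9353, y 1.7000 (then +1.1547 / +2.0000)
    (2,3) via x @ 0.9353
    (2,2) via y @ 1.7000  # hit
  → r_2 = 1.7000
beam 3: φ=90°, α=60°
  direction (0.5000, 0.8660); cell (1,3); t to first gridline: x 1.6200, y 0.1732 (then +2.0000 / +1.1547)
    (1,4) via y @ 0.1732  # hit
  → r_3 = 0.1732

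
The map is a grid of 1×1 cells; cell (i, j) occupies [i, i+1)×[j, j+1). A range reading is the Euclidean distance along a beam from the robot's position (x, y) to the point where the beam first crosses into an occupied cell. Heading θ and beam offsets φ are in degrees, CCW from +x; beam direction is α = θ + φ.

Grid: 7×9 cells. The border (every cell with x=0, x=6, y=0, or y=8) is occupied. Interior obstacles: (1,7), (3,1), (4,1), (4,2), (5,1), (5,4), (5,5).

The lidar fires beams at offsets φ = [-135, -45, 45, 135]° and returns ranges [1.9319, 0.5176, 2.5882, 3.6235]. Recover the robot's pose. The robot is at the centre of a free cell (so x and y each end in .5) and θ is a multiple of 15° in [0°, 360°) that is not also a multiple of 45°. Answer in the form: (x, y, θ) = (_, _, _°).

(x, y, θ) = (1.5, 3.5, 240°)

Candidates: 28 free-cell centres × 16 headings = 448 poses. Raycast each; keep the one whose scan matches to 4 dp.
  (5.5, 6.5, 195°): beam 1 = 1.0000 ≠ 1.9319 ✗
  (2.5, 2.5, 105°): beam 1 = 1.0000 ≠ 1.9319 ✗
  (1.5, 5.5, 210°): beam 1 = 1.5529 ≠ 1.9319 ✗
  (5.5, 6.5, 300°): beam 1 = 3.6235 ≠ 1.9319 ✗
  (5.5, 2.5, 285°): beam 1 = 0.5774 ≠ 1.9319 ✗
  …
  (1.5, 3.5, 240°): r_1=1.9319, r_2=0.5176, r_3=2.5882, r_4=3.6235 — all match ✓
Unique over the lattice → pose = (1.5, 3.5, 240°).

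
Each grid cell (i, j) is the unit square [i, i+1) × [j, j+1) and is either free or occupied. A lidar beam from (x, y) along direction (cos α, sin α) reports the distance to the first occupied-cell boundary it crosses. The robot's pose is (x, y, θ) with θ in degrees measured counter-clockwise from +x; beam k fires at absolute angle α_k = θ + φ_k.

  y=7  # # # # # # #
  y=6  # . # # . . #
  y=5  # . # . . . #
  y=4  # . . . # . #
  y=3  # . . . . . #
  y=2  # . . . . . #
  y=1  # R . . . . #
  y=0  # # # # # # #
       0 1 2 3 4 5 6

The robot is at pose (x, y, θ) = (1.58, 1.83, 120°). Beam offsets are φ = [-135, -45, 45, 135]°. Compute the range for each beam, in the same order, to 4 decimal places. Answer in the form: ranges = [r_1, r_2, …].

beam 1: φ=-135°, α=345°
  dir = (cos 345°, sin 345°) = (0.9659, -0.2588); from cell (1,1)
  next x-line at t=0.4348, next y-line at t=3.2069; Δt_x=1.0353, Δt_y=3.8637
    x: enter (2,1) at t=0.4348
    x: enter (3,1) at t=1.4701
    x: enter (4,1) at t=2.5054
    y: enter (4,0) at t=3.2069 ← occupied
  → r_1 = 3.2069
beam 2: φ=-45°, α=75°
  dir = (cos 75°, sin 75°) = (0.2588, 0.9659); from cell (1,1)
  next x-line at t=1.6228, next y-line at t=0.1760; Δt_x=3.8637, Δt_y=1.0353
    y: enter (1,2) at t=0.1760
    y: enter (1,3) at t=1.2113
    x: enter (2,3) at t=1.6228
    y: enter (2,4) at t=2.2465
    y: enter (2,5) at t=3.2818 ← occupied
  → r_2 = 3.2818
beam 3: φ=45°, α=165°
  dir = (cos 165°, sin 165°) = (-0.9659, 0.2588); from cell (1,1)
  next x-line at t=0.6005, next y-line at t=0.6568; Δt_x=1.0353, Δt_y=3.8637
    x: enter (0,1) at t=0.6005 ← occupied
  → r_3 = 0.6005
beam 4: φ=135°, α=255°
  dir = (cos 255°, sin 255°) = (-0.2588, -0.9659); from cell (1,1)
  next x-line at t=2.2409, next y-line at t=0.8593; Δt_x=3.8637, Δt_y=1.0353
    y: enter (1,0) at t=0.8593 ← occupied
  → r_4 = 0.8593

ranges = [3.2069, 3.2818, 0.6005, 0.8593]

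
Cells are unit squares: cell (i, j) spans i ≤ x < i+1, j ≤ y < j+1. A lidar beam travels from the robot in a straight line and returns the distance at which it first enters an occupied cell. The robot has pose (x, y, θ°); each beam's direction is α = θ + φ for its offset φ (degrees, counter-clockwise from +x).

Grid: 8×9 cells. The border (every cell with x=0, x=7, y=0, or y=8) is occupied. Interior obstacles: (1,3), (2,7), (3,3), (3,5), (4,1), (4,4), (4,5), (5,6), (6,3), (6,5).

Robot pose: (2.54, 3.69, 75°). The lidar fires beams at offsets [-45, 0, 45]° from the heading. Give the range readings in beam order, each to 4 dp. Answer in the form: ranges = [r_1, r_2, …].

beam 1: φ=-45°, α=30°
  d=(0.8660,0.5000)  start (2,3)  tX=0.5312 tY=0.6200  stride 1/|dx|=1.1547 1/|dy|=2.0000
    cross x-line → (3,3), t=0.5312 (wall)
  → r_1 = 0.5312
beam 2: φ=0°, α=75°
  d=(0.2588,0.9659)  start (2,3)  tX=1.7773 tY=0.3209  stride 1/|dx|=3.8637 1/|dy|=1.0353
    cross y-line → (2,4), t=0.3209
    cross y-line → (2,5), t=1.3562
    cross x-line → (3,5), t=1.7773 (wall)
  → r_2 = 1.7773
beam 3: φ=45°, α=120°
  d=(-0.5000,0.8660)  start (2,3)  tX=1.0800 tY=0.3580  stride 1/|dx|=2.0000 1/|dy|=1.1547
    cross y-line → (2,4), t=0.3580
    cross x-line → (1,4), t=1.0800
    cross y-line → (1,5), t=1.5127
    cross y-line → (1,6), t=2.6674
    cross x-line → (0,6), t=3.0800 (wall)
  → r_3 = 3.0800

ranges = [0.5312, 1.7773, 3.0800]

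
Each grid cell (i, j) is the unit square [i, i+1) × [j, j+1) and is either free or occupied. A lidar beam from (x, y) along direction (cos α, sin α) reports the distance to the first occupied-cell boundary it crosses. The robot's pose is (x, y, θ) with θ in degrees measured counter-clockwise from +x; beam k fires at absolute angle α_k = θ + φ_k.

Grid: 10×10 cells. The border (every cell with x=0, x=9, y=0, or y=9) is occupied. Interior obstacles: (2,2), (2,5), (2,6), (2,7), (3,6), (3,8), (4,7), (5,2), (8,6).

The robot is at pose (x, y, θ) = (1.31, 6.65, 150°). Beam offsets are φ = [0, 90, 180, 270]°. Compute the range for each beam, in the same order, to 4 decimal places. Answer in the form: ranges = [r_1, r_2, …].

beam 1: φ=0°, α=150°
  dir = (cos 150°, sin 150°) = (-0.8660, 0.5000); from cell (1,6)
  next x-line at t=0.3580, next y-line at t=0.7000; Δt_x=1.1547, Δt_y=2.0000
    x: enter (0,6) at t=0.3580 ← occupied
  → r_1 = 0.3580
beam 2: φ=90°, α=240°
  dir = (cos 240°, sin 240°) = (-0.5000, -0.8660); from cell (1,6)
  next x-line at t=0.6200, next y-line at t=0.7506; Δt_x=2.0000, Δt_y=1.1547
    x: enter (0,6) at t=0.6200 ← occupied
  → r_2 = 0.6200
beam 3: φ=180°, α=330°
  dir = (cos 330°, sin 330°) = (0.8660, -0.5000); from cell (1,6)
  next x-line at t=0.7967, next y-line at t=1.3000; Δt_x=1.1547, Δt_y=2.0000
    x: enter (2,6) at t=0.7967 ← occupied
  → r_3 = 0.7967
beam 4: φ=270°, α=60°
  dir = (cos 60°, sin 60°) = (0.5000, 0.8660); from cell (1,6)
  next x-line at t=1.3800, next y-line at t=0.4041; Δt_x=2.0000, Δt_y=1.1547
    y: enter (1,7) at t=0.4041
    x: enter (2,7) at t=1.3800 ← occupied
  → r_4 = 1.3800

ranges = [0.3580, 0.6200, 0.7967, 1.3800]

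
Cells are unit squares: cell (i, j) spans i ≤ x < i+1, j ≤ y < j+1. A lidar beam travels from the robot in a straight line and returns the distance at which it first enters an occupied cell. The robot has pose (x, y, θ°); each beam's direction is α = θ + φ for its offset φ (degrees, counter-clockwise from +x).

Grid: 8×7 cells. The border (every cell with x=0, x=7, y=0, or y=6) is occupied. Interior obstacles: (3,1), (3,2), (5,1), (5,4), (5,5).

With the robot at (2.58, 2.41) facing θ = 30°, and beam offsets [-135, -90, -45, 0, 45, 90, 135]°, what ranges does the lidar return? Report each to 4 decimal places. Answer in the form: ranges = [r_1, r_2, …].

ranges = [1.4597, 0.8400, 0.4348, 0.4850, 3.7166, 3.1600, 1.6357]

beam 1: φ=-135°, α=255°
  cosα=-0.2588 sinα=-0.9659 | (2,2) | tMaxX 2.2409 tMaxY 0.4245 | tΔX 3.8637 tΔY 1.0353
    t=0.4245 [y] (2,1)
    t=1.4597 [y] (2,0) — stop
  → r_1 = 1.4597
beam 2: φ=-90°, α=300°
  cosα=0.5000 sinα=-0.8660 | (2,2) | tMaxX 0.8400 tMaxY 0.4734 | tΔX 2.0000 tΔY 1.1547
    t=0.4734 [y] (2,1)
    t=0.8400 [x] (3,1) — stop
  → r_2 = 0.8400
beam 3: φ=-45°, α=345°
  cosα=0.9659 sinα=-0.2588 | (2,2) | tMaxX 0.4348 tMaxY 1.5841 | tΔX 1.0353 tΔY 3.8637
    t=0.4348 [x] (3,2) — stop
  → r_3 = 0.4348
beam 4: φ=0°, α=30°
  cosα=0.8660 sinα=0.5000 | (2,2) | tMaxX 0.4850 tMaxY 1.1800 | tΔX 1.1547 tΔY 2.0000
    t=0.4850 [x] (3,2) — stop
  → r_4 = 0.4850
beam 5: φ=45°, α=75°
  cosα=0.2588 sinα=0.9659 | (2,2) | tMaxX 1.6228 tMaxY 0.6108 | tΔX 3.8637 tΔY 1.0353
    t=0.6108 [y] (2,3)
    t=1.6228 [x] (3,3)
    t=1.6461 [y] (3,4)
    t=2.6814 [y] (3,5)
    t=3.7166 [y] (3,6) — stop
  → r_5 = 3.7166
beam 6: φ=90°, α=120°
  cosα=-0.5000 sinα=0.8660 | (2,2) | tMaxX 1.1600 tMaxY 0.6813 | tΔX 2.0000 tΔY 1.1547
    t=0.6813 [y] (2,3)
    t=1.1600 [x] (1,3)
    t=1.8360 [y] (1,4)
    t=2.9907 [y] (1,5)
    t=3.1600 [x] (0,5) — stop
  → r_6 = 3.1600
beam 7: φ=135°, α=165°
  cosα=-0.9659 sinα=0.2588 | (2,2) | tMaxX 0.6005 tMaxY 2.2796 | tΔX 1.0353 tΔY 3.8637
    t=0.6005 [x] (1,2)
    t=1.6357 [x] (0,2) — stop
  → r_7 = 1.6357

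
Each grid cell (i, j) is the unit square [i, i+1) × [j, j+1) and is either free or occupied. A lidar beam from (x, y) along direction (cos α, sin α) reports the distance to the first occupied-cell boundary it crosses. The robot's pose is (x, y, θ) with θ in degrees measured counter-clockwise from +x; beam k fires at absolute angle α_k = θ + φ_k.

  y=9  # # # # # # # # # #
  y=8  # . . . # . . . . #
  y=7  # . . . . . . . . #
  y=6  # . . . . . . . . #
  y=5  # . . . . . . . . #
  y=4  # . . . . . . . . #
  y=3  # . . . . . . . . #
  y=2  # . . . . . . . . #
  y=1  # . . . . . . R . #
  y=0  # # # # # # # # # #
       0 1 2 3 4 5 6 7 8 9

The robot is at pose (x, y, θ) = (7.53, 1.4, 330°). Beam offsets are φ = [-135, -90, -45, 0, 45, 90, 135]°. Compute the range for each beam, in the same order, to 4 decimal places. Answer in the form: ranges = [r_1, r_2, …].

ranges = [1.5455, 0.4619, 0.4141, 0.8000, 1.5219, 2.9400, 7.8681]

beam 1: φ=-135°, α=195°
  d=(-0.9659,-0.2588)  start (7,1)  tX=0.5487 tY=1.5455  stride 1/|dx|=1.0353 1/|dy|=3.8637
    cross x-line → (6,1), t=0.5487
    cross y-line → (6,0), t=1.5455 (wall)
  → r_1 = 1.5455
beam 2: φ=-90°, α=240°
  d=(-0.5000,-0.8660)  start (7,1)  tX=1.0600 tY=0.4619  stride 1/|dx|=2.0000 1/|dy|=1.1547
    cross y-line → (7,0), t=0.4619 (wall)
  → r_2 = 0.4619
beam 3: φ=-45°, α=285°
  d=(0.2588,-0.9659)  start (7,1)  tX=1.8159 tY=0.4141  stride 1/|dx|=3.8637 1/|dy|=1.0353
    cross y-line → (7,0), t=0.4141 (wall)
  → r_3 = 0.4141
beam 4: φ=0°, α=330°
  d=(0.8660,-0.5000)  start (7,1)  tX=0.5427 tY=0.8000  stride 1/|dx|=1.1547 1/|dy|=2.0000
    cross x-line → (8,1), t=0.5427
    cross y-line → (8,0), t=0.8000 (wall)
  → r_4 = 0.8000
beam 5: φ=45°, α=15°
  d=(0.9659,0.2588)  start (7,1)  tX=0.4866 tY=2.3182  stride 1/|dx|=1.0353 1/|dy|=3.8637
    cross x-line → (8,1), t=0.4866
    cross x-line → (9,1), t=1.5219 (wall)
  → r_5 = 1.5219
beam 6: φ=90°, α=60°
  d=(0.5000,0.8660)  start (7,1)  tX=0.9400 tY=0.6928  stride 1/|dx|=2.0000 1/|dy|=1.1547
    cross y-line → (7,2), t=0.6928
    cross x-line → (8,2), t=0.9400
    cross y-line → (8,3), t=1.8475
    cross x-line → (9,3), t=2.9400 (wall)
  → r_6 = 2.9400
beam 7: φ=135°, α=105°
  d=(-0.2588,0.9659)  start (7,1)  tX=2.0478 tY=0.6212  stride 1/|dx|=3.8637 1/|dy|=1.0353
    cross y-line → (7,2), t=0.6212
    cross y-line → (7,3), t=1.6564
    cross x-line → (6,3), t=2.0478
    cross y-line → (6,4), t=2.6917
    cross y-line → (6,5), t=3.7270
    cross y-line → (6,6), t=4.7623
    cross y-line → (6,7), t=5.7975
    cross x-line → (5,7), t=5.9115
    cross y-line → (5,8), t=6.8328
    cross y-line → (5,9), t=7.8681 (wall)
  → r_7 = 7.8681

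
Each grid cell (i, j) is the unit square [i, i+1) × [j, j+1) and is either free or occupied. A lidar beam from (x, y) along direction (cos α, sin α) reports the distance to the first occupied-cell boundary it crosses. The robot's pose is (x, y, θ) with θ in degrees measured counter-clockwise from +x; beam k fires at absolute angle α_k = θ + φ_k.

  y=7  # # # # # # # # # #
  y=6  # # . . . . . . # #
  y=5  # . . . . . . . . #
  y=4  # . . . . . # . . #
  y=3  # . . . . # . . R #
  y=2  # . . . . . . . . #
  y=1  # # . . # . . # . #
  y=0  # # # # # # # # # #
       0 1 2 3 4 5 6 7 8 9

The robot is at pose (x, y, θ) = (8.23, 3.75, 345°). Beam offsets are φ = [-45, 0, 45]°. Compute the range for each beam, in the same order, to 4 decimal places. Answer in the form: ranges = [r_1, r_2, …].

beam 1: φ=-45°, α=300°
  dir = (cos 300°, sin 300°) = (0.5000, -0.8660); from cell (8,3)
  next x-line at t=1.5400, next y-line at t=0.8660; Δt_x=2.0000, Δt_y=1.1547
    y: enter (8,2) at t=0.8660
    x: enter (9,2) at t=1.5400 ← occupied
  → r_1 = 1.5400
beam 2: φ=0°, α=345°
  dir = (cos 345°, sin 345°) = (0.9659, -0.2588); from cell (8,3)
  next x-line at t=0.7972, next y-line at t=2.8978; Δt_x=1.0353, Δt_y=3.8637
    x: enter (9,3) at t=0.7972 ← occupied
  → r_2 = 0.7972
beam 3: φ=45°, α=30°
  dir = (cos 30°, sin 30°) = (0.8660, 0.5000); from cell (8,3)
  next x-line at t=0.8891, next y-line at t=0.5000; Δt_x=1.1547, Δt_y=2.0000
    y: enter (8,4) at t=0.5000
    x: enter (9,4) at t=0.8891 ← occupied
  → r_3 = 0.8891

ranges = [1.5400, 0.7972, 0.8891]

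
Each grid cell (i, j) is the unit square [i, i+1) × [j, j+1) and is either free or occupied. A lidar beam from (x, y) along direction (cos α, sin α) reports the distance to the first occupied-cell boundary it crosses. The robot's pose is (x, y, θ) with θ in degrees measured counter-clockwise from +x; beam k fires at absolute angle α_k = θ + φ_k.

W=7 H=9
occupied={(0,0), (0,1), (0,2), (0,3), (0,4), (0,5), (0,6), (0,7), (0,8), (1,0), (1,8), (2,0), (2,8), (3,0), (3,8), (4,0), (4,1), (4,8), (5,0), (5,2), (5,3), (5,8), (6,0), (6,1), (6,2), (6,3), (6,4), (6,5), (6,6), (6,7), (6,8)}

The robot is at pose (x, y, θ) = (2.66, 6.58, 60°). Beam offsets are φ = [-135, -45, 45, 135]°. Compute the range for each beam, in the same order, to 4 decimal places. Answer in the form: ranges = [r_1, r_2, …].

beam 1: φ=-135°, α=285°
  cosα=0.2588 sinα=-0.9659 | (2,6) | tMaxX 1.3137 tMaxY 0.6005 | tΔX 3.8637 tΔY 1.0353
    t=0.6005 [y] (2,5)
    t=1.3137 [x] (3,5)
    t=1.6357 [y] (3,4)
    t=2.6710 [y] (3,3)
    t=3.7063 [y] (3,2)
    t=4.7416 [y] (3,1)
    t=5.1774 [x] (4,1) — stop
  → r_1 = 5.1774
beam 2: φ=-45°, α=15°
  cosα=0.9659 sinα=0.2588 | (2,6) | tMaxX 0.3520 tMaxY 1.6228 | tΔX 1.0353 tΔY 3.8637
    t=0.3520 [x] (3,6)
    t=1.3873 [x] (4,6)
    t=1.6228 [y] (4,7)
    t=2.4225 [x] (5,7)
    t=3.4578 [x] (6,7) — stop
  → r_2 = 3.4578
beam 3: φ=45°, α=105°
  cosα=-0.2588 sinα=0.9659 | (2,6) | tMaxX 2.5500 tMaxY 0.4348 | tΔX 3.8637 tΔY 1.0353
    t=0.4348 [y] (2,7)
    t=1.4701 [y] (2,8) — stop
  → r_3 = 1.4701
beam 4: φ=135°, α=195°
  cosα=-0.9659 sinα=-0.2588 | (2,6) | tMaxX 0.6833 tMaxY 2.2409 | tΔX 1.0353 tΔY 3.8637
    t=0.6833 [x] (1,6)
    t=1.7186 [x] (0,6) — stop
  → r_4 = 1.7186

ranges = [5.1774, 3.4578, 1.4701, 1.7186]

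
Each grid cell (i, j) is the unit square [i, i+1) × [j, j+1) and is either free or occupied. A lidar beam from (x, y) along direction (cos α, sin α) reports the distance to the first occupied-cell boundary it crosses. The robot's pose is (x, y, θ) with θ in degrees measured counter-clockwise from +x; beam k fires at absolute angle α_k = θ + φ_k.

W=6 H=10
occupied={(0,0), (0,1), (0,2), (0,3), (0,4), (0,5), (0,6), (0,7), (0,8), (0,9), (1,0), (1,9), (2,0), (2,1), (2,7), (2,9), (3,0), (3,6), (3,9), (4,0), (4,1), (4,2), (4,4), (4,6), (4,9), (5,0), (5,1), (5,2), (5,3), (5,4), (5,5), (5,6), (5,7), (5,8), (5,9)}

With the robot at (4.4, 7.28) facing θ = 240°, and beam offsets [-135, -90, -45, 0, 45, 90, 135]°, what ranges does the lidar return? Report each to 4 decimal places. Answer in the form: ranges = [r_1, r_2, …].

beam 1: φ=-135°, α=105°
  dir = (cos 105°, sin 105°) = (-0.2588, 0.9659); from cell (4,7)
  next x-line at t=1.5455, next y-line at t=0.7454; Δt_x=3.8637, Δt_y=1.0353
    y: enter (4,8) at t=0.7454
    x: enter (3,8) at t=1.5455
    y: enter (3,9) at t=1.7807 ← occupied
  → r_1 = 1.7807
beam 2: φ=-90°, α=150°
  dir = (cos 150°, sin 150°) = (-0.8660, 0.5000); from cell (4,7)
  next x-line at t=0.4619, next y-line at t=1.4400; Δt_x=1.1547, Δt_y=2.0000
    x: enter (3,7) at t=0.4619
    y: enter (3,8) at t=1.4400
    x: enter (2,8) at t=1.6166
    x: enter (1,8) at t=2.7713
    y: enter (1,9) at t=3.4400 ← occupied
  → r_2 = 3.4400
beam 3: φ=-45°, α=195°
  dir = (cos 195°, sin 195°) = (-0.9659, -0.2588); from cell (4,7)
  next x-line at t=0.4141, next y-line at t=1.0818; Δt_x=1.0353, Δt_y=3.8637
    x: enter (3,7) at t=0.4141
    y: enter (3,6) at t=1.0818 ← occupied
  → r_3 = 1.0818
beam 4: φ=0°, α=240°
  dir = (cos 240°, sin 240°) = (-0.5000, -0.8660); from cell (4,7)
  next x-line at t=0.8000, next y-line at t=0.3233; Δt_x=2.0000, Δt_y=1.1547
    y: enter (4,6) at t=0.3233 ← occupied
  → r_4 = 0.3233
beam 5: φ=45°, α=285°
  dir = (cos 285°, sin 285°) = (0.2588, -0.9659); from cell (4,7)
  next x-line at t=2.3182, next y-line at t=0.2899; Δt_x=3.8637, Δt_y=1.0353
    y: enter (4,6) at t=0.2899 ← occupied
  → r_5 = 0.2899
beam 6: φ=90°, α=330°
  dir = (cos 330°, sin 330°) = (0.8660, -0.5000); from cell (4,7)
  next x-line at t=0.6928, next y-line at t=0.5600; Δt_x=1.1547, Δt_y=2.0000
    y: enter (4,6) at t=0.5600 ← occupied
  → r_6 = 0.5600
beam 7: φ=135°, α=15°
  dir = (cos 15°, sin 15°) = (0.9659, 0.2588); from cell (4,7)
  next x-line at t=0.6212, next y-line at t=2.7819; Δt_x=1.0353, Δt_y=3.8637
    x: enter (5,7) at t=0.6212 ← occupied
  → r_7 = 0.6212

ranges = [1.7807, 3.4400, 1.0818, 0.3233, 0.2899, 0.5600, 0.6212]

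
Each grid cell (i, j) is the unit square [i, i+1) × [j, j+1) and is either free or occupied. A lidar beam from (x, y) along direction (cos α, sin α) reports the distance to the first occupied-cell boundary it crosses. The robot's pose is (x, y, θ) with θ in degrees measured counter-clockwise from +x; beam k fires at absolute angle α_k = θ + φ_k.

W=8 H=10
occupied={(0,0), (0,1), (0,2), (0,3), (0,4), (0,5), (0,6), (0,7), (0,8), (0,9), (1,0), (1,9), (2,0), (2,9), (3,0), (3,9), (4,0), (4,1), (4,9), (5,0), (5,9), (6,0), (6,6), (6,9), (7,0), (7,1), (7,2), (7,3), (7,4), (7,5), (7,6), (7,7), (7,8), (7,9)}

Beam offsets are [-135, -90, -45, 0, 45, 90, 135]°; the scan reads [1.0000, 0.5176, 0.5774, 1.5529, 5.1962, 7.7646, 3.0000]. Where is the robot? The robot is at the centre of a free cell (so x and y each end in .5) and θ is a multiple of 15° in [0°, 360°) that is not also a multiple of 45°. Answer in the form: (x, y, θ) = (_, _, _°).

Candidates: 46 free-cell centres × 16 headings = 736 poses. Raycast each; keep the one whose scan matches to 4 dp.
  (5.5, 7.5, 300°): beam 1 = 4.6587 ≠ 1.0000 ✗
  (2.5, 8.5, 165°): beam 5 = 1.7321 ≠ 5.1962 ✗
  (2.5, 4.5, 150°): beam 1 = 4.6587 ≠ 1.0000 ✗
  (4.5, 2.5, 210°): beam 1 = 6.7293 ≠ 1.0000 ✗
  (3.5, 3.5, 300°): beam 1 = 2.5882 ≠ 1.0000 ✗
  …
  (2.5, 1.5, 345°): r_1=1.0000, r_2=0.5176, r_3=0.5774, r_4=1.5529, r_5=5.1962, r_6=7.7646, r_7=3.0000 — all match ✓
Only this pose fits every beam.

(x, y, θ) = (2.5, 1.5, 345°)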